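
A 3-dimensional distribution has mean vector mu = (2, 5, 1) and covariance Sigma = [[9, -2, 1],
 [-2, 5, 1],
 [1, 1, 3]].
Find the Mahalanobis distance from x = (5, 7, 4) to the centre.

Step 1 — centre the observation: (x - mu) = (3, 2, 3).

Step 2 — invert Sigma (cofactor / det for 3×3, or solve directly):
  Sigma^{-1} = [[0.1333, 0.0667, -0.0667],
 [0.0667, 0.2476, -0.1048],
 [-0.0667, -0.1048, 0.3905]].

Step 3 — form the quadratic (x - mu)^T · Sigma^{-1} · (x - mu):
  Sigma^{-1} · (x - mu) = (0.3333, 0.381, 0.7619).
  (x - mu)^T · [Sigma^{-1} · (x - mu)] = (3)·(0.3333) + (2)·(0.381) + (3)·(0.7619) = 4.0476.

Step 4 — take square root: d = √(4.0476) ≈ 2.0119.

d(x, mu) = √(4.0476) ≈ 2.0119


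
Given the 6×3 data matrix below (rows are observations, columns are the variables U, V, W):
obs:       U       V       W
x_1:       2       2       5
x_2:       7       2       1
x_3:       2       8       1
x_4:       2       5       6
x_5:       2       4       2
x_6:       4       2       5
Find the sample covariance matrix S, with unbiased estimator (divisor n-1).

Step 1 — column means:
  mean(U) = (2 + 7 + 2 + 2 + 2 + 4) / 6 = 19/6 = 3.1667
  mean(V) = (2 + 2 + 8 + 5 + 4 + 2) / 6 = 23/6 = 3.8333
  mean(W) = (5 + 1 + 1 + 6 + 2 + 5) / 6 = 20/6 = 3.3333

Step 2 — sample covariance S[i,j] = (1/(n-1)) · Σ_k (x_{k,i} - mean_i) · (x_{k,j} - mean_j), with n-1 = 5.
  S[U,U] = ((-1.1667)·(-1.1667) + (3.8333)·(3.8333) + (-1.1667)·(-1.1667) + (-1.1667)·(-1.1667) + (-1.1667)·(-1.1667) + (0.8333)·(0.8333)) / 5 = 20.8333/5 = 4.1667
  S[U,V] = ((-1.1667)·(-1.8333) + (3.8333)·(-1.8333) + (-1.1667)·(4.1667) + (-1.1667)·(1.1667) + (-1.1667)·(0.1667) + (0.8333)·(-1.8333)) / 5 = -12.8333/5 = -2.5667
  S[U,W] = ((-1.1667)·(1.6667) + (3.8333)·(-2.3333) + (-1.1667)·(-2.3333) + (-1.1667)·(2.6667) + (-1.1667)·(-1.3333) + (0.8333)·(1.6667)) / 5 = -8.3333/5 = -1.6667
  S[V,V] = ((-1.8333)·(-1.8333) + (-1.8333)·(-1.8333) + (4.1667)·(4.1667) + (1.1667)·(1.1667) + (0.1667)·(0.1667) + (-1.8333)·(-1.8333)) / 5 = 28.8333/5 = 5.7667
  S[V,W] = ((-1.8333)·(1.6667) + (-1.8333)·(-2.3333) + (4.1667)·(-2.3333) + (1.1667)·(2.6667) + (0.1667)·(-1.3333) + (-1.8333)·(1.6667)) / 5 = -8.6667/5 = -1.7333
  S[W,W] = ((1.6667)·(1.6667) + (-2.3333)·(-2.3333) + (-2.3333)·(-2.3333) + (2.6667)·(2.6667) + (-1.3333)·(-1.3333) + (1.6667)·(1.6667)) / 5 = 25.3333/5 = 5.0667

S is symmetric (S[j,i] = S[i,j]). Assembling:

S = [[4.1667, -2.5667, -1.6667],
 [-2.5667, 5.7667, -1.7333],
 [-1.6667, -1.7333, 5.0667]]


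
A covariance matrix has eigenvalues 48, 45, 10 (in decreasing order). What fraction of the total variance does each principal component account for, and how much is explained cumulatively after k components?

Step 1 — total variance = trace(Sigma) = Σ λ_i = 48 + 45 + 10 = 103.

Step 2 — fraction explained by component i = λ_i / Σ λ:
  PC1: 48/103 = 0.466
  PC2: 45/103 = 0.4369
  PC3: 10/103 = 0.0971

Step 3 — cumulative fraction after k components = (λ_1 + ... + λ_k) / Σ λ:
  k = 1: 48/103 = 0.466
  k = 2: (48 + 45)/103 = 93/103 = 0.9029
  k = 3: (48 + 45 + 10)/103 = 103/103 = 1

Summary (fraction, with percent):

explained: PC1 0.466 (46.6%), PC2 0.4369 (43.69%), PC3 0.0971 (9.71%);  cumulative: 0.466, 0.9029, 1


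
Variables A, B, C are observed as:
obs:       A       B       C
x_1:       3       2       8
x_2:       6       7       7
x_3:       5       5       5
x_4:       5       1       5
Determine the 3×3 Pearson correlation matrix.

Step 1 — column means:
  mean(A) = (3 + 6 + 5 + 5) / 4 = 19/4 = 4.75
  mean(B) = (2 + 7 + 5 + 1) / 4 = 15/4 = 3.75
  mean(C) = (8 + 7 + 5 + 5) / 4 = 25/4 = 6.25

Step 2 — sample variances and covariances s[i,j] = (1/(n-1)) · Σ_k (x_{k,i} - mean_i) · (x_{k,j} - mean_j), with n-1 = 3:
  s[A,A] = ((-1.75)·(-1.75) + (1.25)·(1.25) + (0.25)·(0.25) + (0.25)·(0.25)) / 3 = 4.75/3 = 1.5833
  s[A,B] = ((-1.75)·(-1.75) + (1.25)·(3.25) + (0.25)·(1.25) + (0.25)·(-2.75)) / 3 = 6.75/3 = 2.25
  s[A,C] = ((-1.75)·(1.75) + (1.25)·(0.75) + (0.25)·(-1.25) + (0.25)·(-1.25)) / 3 = -2.75/3 = -0.9167
  s[B,B] = ((-1.75)·(-1.75) + (3.25)·(3.25) + (1.25)·(1.25) + (-2.75)·(-2.75)) / 3 = 22.75/3 = 7.5833
  s[B,C] = ((-1.75)·(1.75) + (3.25)·(0.75) + (1.25)·(-1.25) + (-2.75)·(-1.25)) / 3 = 1.25/3 = 0.4167
  s[C,C] = ((1.75)·(1.75) + (0.75)·(0.75) + (-1.25)·(-1.25) + (-1.25)·(-1.25)) / 3 = 6.75/3 = 2.25
  Sample standard deviations s_i = √(s[i,i]):
  s(A) = √(1.5833) = 1.2583
  s(B) = √(7.5833) = 2.7538
  s(C) = √(2.25) = 1.5

Step 3 — r_{ij} = s_{ij} / (s_i · s_j):
  r[A,A] = 1 (diagonal).
  r[A,B] = 2.25 / (1.2583 · 2.7538) = 2.25 / 3.4651 = 0.6493
  r[A,C] = -0.9167 / (1.2583 · 1.5) = -0.9167 / 1.8875 = -0.4857
  r[B,B] = 1 (diagonal).
  r[B,C] = 0.4167 / (2.7538 · 1.5) = 0.4167 / 4.1307 = 0.1009
  r[C,C] = 1 (diagonal).

R is symmetric with unit diagonal. Assembling:

R = [[1, 0.6493, -0.4857],
 [0.6493, 1, 0.1009],
 [-0.4857, 0.1009, 1]]


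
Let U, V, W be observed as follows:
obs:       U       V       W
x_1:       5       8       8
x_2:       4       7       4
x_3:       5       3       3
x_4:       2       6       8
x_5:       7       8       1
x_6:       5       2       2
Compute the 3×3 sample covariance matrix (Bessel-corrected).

Step 1 — column means:
  mean(U) = (5 + 4 + 5 + 2 + 7 + 5) / 6 = 28/6 = 4.6667
  mean(V) = (8 + 7 + 3 + 6 + 8 + 2) / 6 = 34/6 = 5.6667
  mean(W) = (8 + 4 + 3 + 8 + 1 + 2) / 6 = 26/6 = 4.3333

Step 2 — sample covariance S[i,j] = (1/(n-1)) · Σ_k (x_{k,i} - mean_i) · (x_{k,j} - mean_j), with n-1 = 5.
  S[U,U] = ((0.3333)·(0.3333) + (-0.6667)·(-0.6667) + (0.3333)·(0.3333) + (-2.6667)·(-2.6667) + (2.3333)·(2.3333) + (0.3333)·(0.3333)) / 5 = 13.3333/5 = 2.6667
  S[U,V] = ((0.3333)·(2.3333) + (-0.6667)·(1.3333) + (0.3333)·(-2.6667) + (-2.6667)·(0.3333) + (2.3333)·(2.3333) + (0.3333)·(-3.6667)) / 5 = 2.3333/5 = 0.4667
  S[U,W] = ((0.3333)·(3.6667) + (-0.6667)·(-0.3333) + (0.3333)·(-1.3333) + (-2.6667)·(3.6667) + (2.3333)·(-3.3333) + (0.3333)·(-2.3333)) / 5 = -17.3333/5 = -3.4667
  S[V,V] = ((2.3333)·(2.3333) + (1.3333)·(1.3333) + (-2.6667)·(-2.6667) + (0.3333)·(0.3333) + (2.3333)·(2.3333) + (-3.6667)·(-3.6667)) / 5 = 33.3333/5 = 6.6667
  S[V,W] = ((2.3333)·(3.6667) + (1.3333)·(-0.3333) + (-2.6667)·(-1.3333) + (0.3333)·(3.6667) + (2.3333)·(-3.3333) + (-3.6667)·(-2.3333)) / 5 = 13.6667/5 = 2.7333
  S[W,W] = ((3.6667)·(3.6667) + (-0.3333)·(-0.3333) + (-1.3333)·(-1.3333) + (3.6667)·(3.6667) + (-3.3333)·(-3.3333) + (-2.3333)·(-2.3333)) / 5 = 45.3333/5 = 9.0667

S is symmetric (S[j,i] = S[i,j]). Assembling:

S = [[2.6667, 0.4667, -3.4667],
 [0.4667, 6.6667, 2.7333],
 [-3.4667, 2.7333, 9.0667]]


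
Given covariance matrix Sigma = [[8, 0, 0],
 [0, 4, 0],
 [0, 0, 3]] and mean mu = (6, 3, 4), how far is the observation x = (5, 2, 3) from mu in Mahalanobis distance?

Step 1 — centre the observation: (x - mu) = (-1, -1, -1).

Step 2 — invert Sigma (cofactor / det for 3×3, or solve directly):
  Sigma^{-1} = [[0.125, 0, 0],
 [0, 0.25, 0],
 [0, 0, 0.3333]].

Step 3 — form the quadratic (x - mu)^T · Sigma^{-1} · (x - mu):
  Sigma^{-1} · (x - mu) = (-0.125, -0.25, -0.3333).
  (x - mu)^T · [Sigma^{-1} · (x - mu)] = (-1)·(-0.125) + (-1)·(-0.25) + (-1)·(-0.3333) = 0.7083.

Step 4 — take square root: d = √(0.7083) ≈ 0.8416.

d(x, mu) = √(0.7083) ≈ 0.8416


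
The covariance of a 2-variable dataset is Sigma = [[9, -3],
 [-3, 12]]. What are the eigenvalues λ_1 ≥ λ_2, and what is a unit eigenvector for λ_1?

Step 1 — characteristic polynomial of 2×2 Sigma:
  det(Sigma - λI) = λ² - trace · λ + det = 0.
  trace = 9 + 12 = 21, det = 9·12 - (-3)² = 99.
Step 2 — discriminant:
  Δ = trace² - 4·det = 441 - 396 = 45.
Step 3 — eigenvalues:
  λ = (trace ± √Δ)/2 = (21 ± 6.7082)/2,
  λ_1 = 13.8541,  λ_2 = 7.1459.

Step 4 — unit eigenvector for λ_1: solve (Sigma - λ_1 I)v = 0. First row:
  (9 - 13.8541)·v_x + (-3)·v_y = 0, i.e. (-4.8541)·v_x + (-3)·v_y = 0,
  so v ∝ (b, λ_1 - a) = (-3, 4.8541); multiply by -1 so the first entry is positive: u = (3, -4.8541).
  ||u|| = √((3)² + (-4.8541)²) = √(32.5623) ≈ 5.7063,
  v_1 = u/||u|| ≈ (0.5257, -0.8507) (||v_1|| = 1).

λ_1 = 13.8541,  λ_2 = 7.1459;  v_1 ≈ (0.5257, -0.8507)


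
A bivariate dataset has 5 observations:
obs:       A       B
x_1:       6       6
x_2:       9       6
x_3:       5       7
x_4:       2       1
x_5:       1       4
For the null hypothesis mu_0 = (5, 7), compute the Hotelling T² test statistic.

Step 1 — sample mean vector:
  mean(A) = (6 + 9 + 5 + 2 + 1) / 5 = 23/5 = 4.6
  mean(B) = (6 + 6 + 7 + 1 + 4) / 5 = 24/5 = 4.8
  x̄ = (4.6, 4.8),  deviation x̄ - mu_0 = (4.6, 4.8) - (5, 7) = (-0.4, -2.2).

Step 2 — sample covariance matrix, S[i,j] = (1/(n-1)) · Σ_k (x_{k,i} - mean_i) · (x_{k,j} - mean_j), divisor n-1 = 4:
  S[A,A] = ((1.4)·(1.4) + (4.4)·(4.4) + (0.4)·(0.4) + (-2.6)·(-2.6) + (-3.6)·(-3.6)) / 4 = 41.2/4 = 10.3
  S[A,B] = ((1.4)·(1.2) + (4.4)·(1.2) + (0.4)·(2.2) + (-2.6)·(-3.8) + (-3.6)·(-0.8)) / 4 = 20.6/4 = 5.15
  S[B,B] = ((1.2)·(1.2) + (1.2)·(1.2) + (2.2)·(2.2) + (-3.8)·(-3.8) + (-0.8)·(-0.8)) / 4 = 22.8/4 = 5.7
  S = [[10.3, 5.15],
 [5.15, 5.7]].

Step 3 — invert S. det(S) = 10.3·5.7 - (5.15)² = 32.1875.
  S^{-1} = (1/det) · [[d, -b], [-b, a]] = [[0.1771, -0.16],
 [-0.16, 0.32]].

Step 4 — quadratic form (x̄ - mu_0)^T · S^{-1} · (x̄ - mu_0):
  S^{-1} · (x̄ - mu_0) = (0.2812, -0.64),
  (x̄ - mu_0)^T · [...] = (-0.4)·(0.2812) + (-2.2)·(-0.64) = 1.2955.

Step 5 — scale by n: T² = 5 · 1.2955 = 6.4777.

T² ≈ 6.4777


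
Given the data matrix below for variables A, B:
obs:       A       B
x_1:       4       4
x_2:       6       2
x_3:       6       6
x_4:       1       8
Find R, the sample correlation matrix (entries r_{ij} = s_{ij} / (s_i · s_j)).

Step 1 — column means:
  mean(A) = (4 + 6 + 6 + 1) / 4 = 17/4 = 4.25
  mean(B) = (4 + 2 + 6 + 8) / 4 = 20/4 = 5

Step 2 — sample variances and covariances s[i,j] = (1/(n-1)) · Σ_k (x_{k,i} - mean_i) · (x_{k,j} - mean_j), with n-1 = 3:
  s[A,A] = ((-0.25)·(-0.25) + (1.75)·(1.75) + (1.75)·(1.75) + (-3.25)·(-3.25)) / 3 = 16.75/3 = 5.5833
  s[A,B] = ((-0.25)·(-1) + (1.75)·(-3) + (1.75)·(1) + (-3.25)·(3)) / 3 = -13/3 = -4.3333
  s[B,B] = ((-1)·(-1) + (-3)·(-3) + (1)·(1) + (3)·(3)) / 3 = 20/3 = 6.6667
  Sample standard deviations s_i = √(s[i,i]):
  s(A) = √(5.5833) = 2.3629
  s(B) = √(6.6667) = 2.582

Step 3 — r_{ij} = s_{ij} / (s_i · s_j):
  r[A,A] = 1 (diagonal).
  r[A,B] = -4.3333 / (2.3629 · 2.582) = -4.3333 / 6.101 = -0.7103
  r[B,B] = 1 (diagonal).

R is symmetric with unit diagonal. Assembling:

R = [[1, -0.7103],
 [-0.7103, 1]]


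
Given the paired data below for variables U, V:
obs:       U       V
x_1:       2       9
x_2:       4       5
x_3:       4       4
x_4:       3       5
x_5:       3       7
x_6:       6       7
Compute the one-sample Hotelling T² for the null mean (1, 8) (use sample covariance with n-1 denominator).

Step 1 — sample mean vector:
  mean(U) = (2 + 4 + 4 + 3 + 3 + 6) / 6 = 22/6 = 3.6667
  mean(V) = (9 + 5 + 4 + 5 + 7 + 7) / 6 = 37/6 = 6.1667
  x̄ = (3.6667, 6.1667),  deviation x̄ - mu_0 = (3.6667, 6.1667) - (1, 8) = (2.6667, -1.8333).

Step 2 — sample covariance matrix, S[i,j] = (1/(n-1)) · Σ_k (x_{k,i} - mean_i) · (x_{k,j} - mean_j), divisor n-1 = 5:
  S[U,U] = ((-1.6667)·(-1.6667) + (0.3333)·(0.3333) + (0.3333)·(0.3333) + (-0.6667)·(-0.6667) + (-0.6667)·(-0.6667) + (2.3333)·(2.3333)) / 5 = 9.3333/5 = 1.8667
  S[U,V] = ((-1.6667)·(2.8333) + (0.3333)·(-1.1667) + (0.3333)·(-2.1667) + (-0.6667)·(-1.1667) + (-0.6667)·(0.8333) + (2.3333)·(0.8333)) / 5 = -3.6667/5 = -0.7333
  S[V,V] = ((2.8333)·(2.8333) + (-1.1667)·(-1.1667) + (-2.1667)·(-2.1667) + (-1.1667)·(-1.1667) + (0.8333)·(0.8333) + (0.8333)·(0.8333)) / 5 = 16.8333/5 = 3.3667
  S = [[1.8667, -0.7333],
 [-0.7333, 3.3667]].

Step 3 — invert S. det(S) = 1.8667·3.3667 - (-0.7333)² = 5.7467.
  S^{-1} = (1/det) · [[d, -b], [-b, a]] = [[0.5858, 0.1276],
 [0.1276, 0.3248]].

Step 4 — quadratic form (x̄ - mu_0)^T · S^{-1} · (x̄ - mu_0):
  S^{-1} · (x̄ - mu_0) = (1.3283, -0.2552),
  (x̄ - mu_0)^T · [...] = (2.6667)·(1.3283) + (-1.8333)·(-0.2552) = 4.0101.

Step 5 — scale by n: T² = 6 · 4.0101 = 24.0603.

T² ≈ 24.0603


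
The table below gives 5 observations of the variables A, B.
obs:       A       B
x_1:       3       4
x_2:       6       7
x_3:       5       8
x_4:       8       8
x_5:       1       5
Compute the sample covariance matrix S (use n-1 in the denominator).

Step 1 — column means:
  mean(A) = (3 + 6 + 5 + 8 + 1) / 5 = 23/5 = 4.6
  mean(B) = (4 + 7 + 8 + 8 + 5) / 5 = 32/5 = 6.4

Step 2 — sample covariance S[i,j] = (1/(n-1)) · Σ_k (x_{k,i} - mean_i) · (x_{k,j} - mean_j), with n-1 = 4.
  S[A,A] = ((-1.6)·(-1.6) + (1.4)·(1.4) + (0.4)·(0.4) + (3.4)·(3.4) + (-3.6)·(-3.6)) / 4 = 29.2/4 = 7.3
  S[A,B] = ((-1.6)·(-2.4) + (1.4)·(0.6) + (0.4)·(1.6) + (3.4)·(1.6) + (-3.6)·(-1.4)) / 4 = 15.8/4 = 3.95
  S[B,B] = ((-2.4)·(-2.4) + (0.6)·(0.6) + (1.6)·(1.6) + (1.6)·(1.6) + (-1.4)·(-1.4)) / 4 = 13.2/4 = 3.3

S is symmetric (S[j,i] = S[i,j]). Assembling:

S = [[7.3, 3.95],
 [3.95, 3.3]]


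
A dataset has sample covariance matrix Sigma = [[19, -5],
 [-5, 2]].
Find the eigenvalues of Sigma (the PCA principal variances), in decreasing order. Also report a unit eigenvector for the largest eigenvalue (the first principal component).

Step 1 — characteristic polynomial of 2×2 Sigma:
  det(Sigma - λI) = λ² - trace · λ + det = 0.
  trace = 19 + 2 = 21, det = 19·2 - (-5)² = 13.
Step 2 — discriminant:
  Δ = trace² - 4·det = 441 - 52 = 389.
Step 3 — eigenvalues:
  λ = (trace ± √Δ)/2 = (21 ± 19.7231)/2,
  λ_1 = 20.3615,  λ_2 = 0.6385.

Step 4 — unit eigenvector for λ_1: solve (Sigma - λ_1 I)v = 0. First row:
  (19 - 20.3615)·v_x + (-5)·v_y = 0, i.e. (-1.3615)·v_x + (-5)·v_y = 0,
  so v ∝ (b, λ_1 - a) = (-5, 1.3615); multiply by -1 so the first entry is positive: u = (5, -1.3615).
  ||u|| = √((5)² + (-1.3615)²) = √(26.8538) ≈ 5.1821,
  v_1 = u/||u|| ≈ (0.9649, -0.2627) (||v_1|| = 1).

λ_1 = 20.3615,  λ_2 = 0.6385;  v_1 ≈ (0.9649, -0.2627)


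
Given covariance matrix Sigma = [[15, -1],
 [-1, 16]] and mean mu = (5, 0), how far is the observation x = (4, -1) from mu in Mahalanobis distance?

Step 1 — centre the observation: (x - mu) = (-1, -1).

Step 2 — invert Sigma. det(Sigma) = 15·16 - (-1)² = 239.
  Sigma^{-1} = (1/det) · [[d, -b], [-b, a]] = [[0.0669, 0.0042],
 [0.0042, 0.0628]].

Step 3 — form the quadratic (x - mu)^T · Sigma^{-1} · (x - mu):
  Sigma^{-1} · (x - mu) = (-0.0711, -0.0669).
  (x - mu)^T · [Sigma^{-1} · (x - mu)] = (-1)·(-0.0711) + (-1)·(-0.0669) = 0.1381.

Step 4 — take square root: d = √(0.1381) ≈ 0.3716.

d(x, mu) = √(0.1381) ≈ 0.3716


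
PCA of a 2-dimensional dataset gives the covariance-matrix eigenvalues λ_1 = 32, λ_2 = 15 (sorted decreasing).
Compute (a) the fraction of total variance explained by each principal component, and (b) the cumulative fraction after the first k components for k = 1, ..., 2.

Step 1 — total variance = trace(Sigma) = Σ λ_i = 32 + 15 = 47.

Step 2 — fraction explained by component i = λ_i / Σ λ:
  PC1: 32/47 = 0.6809
  PC2: 15/47 = 0.3191

Step 3 — cumulative fraction after k components = (λ_1 + ... + λ_k) / Σ λ:
  k = 1: 32/47 = 0.6809
  k = 2: (32 + 15)/47 = 47/47 = 1

Summary (fraction, with percent):

explained: PC1 0.6809 (68.09%), PC2 0.3191 (31.91%);  cumulative: 0.6809, 1


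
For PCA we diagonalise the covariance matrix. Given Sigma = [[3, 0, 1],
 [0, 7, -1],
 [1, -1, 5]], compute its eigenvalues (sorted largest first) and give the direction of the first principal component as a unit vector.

Step 1 — characteristic polynomial p(λ) = det(λI - Sigma) = λ³ - tr·λ² + c_1·λ - det, where tr = trace, c_1 = sum of the principal 2×2 minors, det = det(Sigma):
  tr = 3 + 7 + 5 = 15,
  c_1 = (3·7 - (0)²) + (3·5 - (1)²) + (7·5 - (-1)²) = 21 + 14 + 34 = 69,
  det = 3·(7·5 - (-1)²) - (0)·((0)·5 - (-1)·(1)) + (1)·((0)·(-1) - 7·(1)) = 3·(34) - (0)·(1) + (1)·(-7) = 95.
  So p(λ) = λ³ - 15λ² + 69λ - 95.
Step 2 — look for an integer root (rational root theorem: any rational root is an integer divisor of 95). Testing λ = 5:
  p(5) = 125 - 375 + 345 - 95 = 0  ✓
  Dividing out (λ - 5): p(λ) = (λ - 5)(λ² - 10λ + 19).
Step 3 — remaining eigenvalues from the quadratic λ² - 10λ + 19 = 0:
  Δ = 10² - 4·19 = 100 - 76 = 24,  λ = (10 ± √24)/2 = (10 ± 4.899)/2 ≈ 7.4495 or 2.5505.
  Sorted: λ_1 = 7.4495,  λ_2 = 5,  λ_3 = 2.5505  (check: sum = 15 = tr ✓).

Step 4 — unit eigenvector for λ_1 ≈ 7.4495: v spans the null space of (Sigma - λ_1 I), whose rows are
  r_1 = (-4.4495, 0, 1),  r_2 = (0, -0.4495, -1),  r_3 = (1, -1, -2.4495).
  v is orthogonal to every row, so take v ∝ r_1 × r_2 = ((0)·(-1) - (1)·(-0.4495), (1)·(0) - (-4.4495)·(-1), (-4.4495)·(-0.4495) - (0)·(0)) ≈ (0.4495, -4.4495, 2).
  Let u = (0.4495, -4.4495, 2).
  ||u|| = √((0.4495)² + (-4.4495)² + (2)²) = √(24) ≈ 4.899,  v_1 = u/||u|| ≈ (0.0918, -0.9082, 0.4082) (||v_1|| = 1).

λ_1 = 7.4495,  λ_2 = 5,  λ_3 = 2.5505;  v_1 ≈ (0.0918, -0.9082, 0.4082)


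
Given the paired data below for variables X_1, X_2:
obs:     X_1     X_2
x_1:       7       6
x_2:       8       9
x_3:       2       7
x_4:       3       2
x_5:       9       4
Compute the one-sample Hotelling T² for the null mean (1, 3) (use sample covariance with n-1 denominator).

Step 1 — sample mean vector:
  mean(X_1) = (7 + 8 + 2 + 3 + 9) / 5 = 29/5 = 5.8
  mean(X_2) = (6 + 9 + 7 + 2 + 4) / 5 = 28/5 = 5.6
  x̄ = (5.8, 5.6),  deviation x̄ - mu_0 = (5.8, 5.6) - (1, 3) = (4.8, 2.6).

Step 2 — sample covariance matrix, S[i,j] = (1/(n-1)) · Σ_k (x_{k,i} - mean_i) · (x_{k,j} - mean_j), divisor n-1 = 4:
  S[X_1,X_1] = ((1.2)·(1.2) + (2.2)·(2.2) + (-3.8)·(-3.8) + (-2.8)·(-2.8) + (3.2)·(3.2)) / 4 = 38.8/4 = 9.7
  S[X_1,X_2] = ((1.2)·(0.4) + (2.2)·(3.4) + (-3.8)·(1.4) + (-2.8)·(-3.6) + (3.2)·(-1.6)) / 4 = 7.6/4 = 1.9
  S[X_2,X_2] = ((0.4)·(0.4) + (3.4)·(3.4) + (1.4)·(1.4) + (-3.6)·(-3.6) + (-1.6)·(-1.6)) / 4 = 29.2/4 = 7.3
  S = [[9.7, 1.9],
 [1.9, 7.3]].

Step 3 — invert S. det(S) = 9.7·7.3 - (1.9)² = 67.2.
  S^{-1} = (1/det) · [[d, -b], [-b, a]] = [[0.1086, -0.0283],
 [-0.0283, 0.1443]].

Step 4 — quadratic form (x̄ - mu_0)^T · S^{-1} · (x̄ - mu_0):
  S^{-1} · (x̄ - mu_0) = (0.4479, 0.2396),
  (x̄ - mu_0)^T · [...] = (4.8)·(0.4479) + (2.6)·(0.2396) = 2.7729.

Step 5 — scale by n: T² = 5 · 2.7729 = 13.8646.

T² ≈ 13.8646


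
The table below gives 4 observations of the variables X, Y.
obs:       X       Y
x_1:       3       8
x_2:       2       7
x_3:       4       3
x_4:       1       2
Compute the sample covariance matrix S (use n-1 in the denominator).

Step 1 — column means:
  mean(X) = (3 + 2 + 4 + 1) / 4 = 10/4 = 2.5
  mean(Y) = (8 + 7 + 3 + 2) / 4 = 20/4 = 5

Step 2 — sample covariance S[i,j] = (1/(n-1)) · Σ_k (x_{k,i} - mean_i) · (x_{k,j} - mean_j), with n-1 = 3.
  S[X,X] = ((0.5)·(0.5) + (-0.5)·(-0.5) + (1.5)·(1.5) + (-1.5)·(-1.5)) / 3 = 5/3 = 1.6667
  S[X,Y] = ((0.5)·(3) + (-0.5)·(2) + (1.5)·(-2) + (-1.5)·(-3)) / 3 = 2/3 = 0.6667
  S[Y,Y] = ((3)·(3) + (2)·(2) + (-2)·(-2) + (-3)·(-3)) / 3 = 26/3 = 8.6667

S is symmetric (S[j,i] = S[i,j]). Assembling:

S = [[1.6667, 0.6667],
 [0.6667, 8.6667]]


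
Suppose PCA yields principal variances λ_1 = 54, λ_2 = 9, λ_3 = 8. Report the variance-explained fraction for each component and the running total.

Step 1 — total variance = trace(Sigma) = Σ λ_i = 54 + 9 + 8 = 71.

Step 2 — fraction explained by component i = λ_i / Σ λ:
  PC1: 54/71 = 0.7606
  PC2: 9/71 = 0.1268
  PC3: 8/71 = 0.1127

Step 3 — cumulative fraction after k components = (λ_1 + ... + λ_k) / Σ λ:
  k = 1: 54/71 = 0.7606
  k = 2: (54 + 9)/71 = 63/71 = 0.8873
  k = 3: (54 + 9 + 8)/71 = 71/71 = 1

Summary (fraction, with percent):

explained: PC1 0.7606 (76.06%), PC2 0.1268 (12.68%), PC3 0.1127 (11.27%);  cumulative: 0.7606, 0.8873, 1


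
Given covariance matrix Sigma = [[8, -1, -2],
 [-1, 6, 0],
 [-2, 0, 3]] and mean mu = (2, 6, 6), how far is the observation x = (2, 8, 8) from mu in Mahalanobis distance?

Step 1 — centre the observation: (x - mu) = (0, 2, 2).

Step 2 — invert Sigma (cofactor / det for 3×3, or solve directly):
  Sigma^{-1} = [[0.1538, 0.0256, 0.1026],
 [0.0256, 0.1709, 0.0171],
 [0.1026, 0.0171, 0.4017]].

Step 3 — form the quadratic (x - mu)^T · Sigma^{-1} · (x - mu):
  Sigma^{-1} · (x - mu) = (0.2564, 0.3761, 0.8376).
  (x - mu)^T · [Sigma^{-1} · (x - mu)] = (0)·(0.2564) + (2)·(0.3761) + (2)·(0.8376) = 2.4274.

Step 4 — take square root: d = √(2.4274) ≈ 1.558.

d(x, mu) = √(2.4274) ≈ 1.558


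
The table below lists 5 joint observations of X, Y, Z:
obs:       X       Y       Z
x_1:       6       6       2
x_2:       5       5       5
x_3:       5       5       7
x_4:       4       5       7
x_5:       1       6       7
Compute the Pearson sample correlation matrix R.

Step 1 — column means:
  mean(X) = (6 + 5 + 5 + 4 + 1) / 5 = 21/5 = 4.2
  mean(Y) = (6 + 5 + 5 + 5 + 6) / 5 = 27/5 = 5.4
  mean(Z) = (2 + 5 + 7 + 7 + 7) / 5 = 28/5 = 5.6

Step 2 — sample variances and covariances s[i,j] = (1/(n-1)) · Σ_k (x_{k,i} - mean_i) · (x_{k,j} - mean_j), with n-1 = 4:
  s[X,X] = ((1.8)·(1.8) + (0.8)·(0.8) + (0.8)·(0.8) + (-0.2)·(-0.2) + (-3.2)·(-3.2)) / 4 = 14.8/4 = 3.7
  s[X,Y] = ((1.8)·(0.6) + (0.8)·(-0.4) + (0.8)·(-0.4) + (-0.2)·(-0.4) + (-3.2)·(0.6)) / 4 = -1.4/4 = -0.35
  s[X,Z] = ((1.8)·(-3.6) + (0.8)·(-0.6) + (0.8)·(1.4) + (-0.2)·(1.4) + (-3.2)·(1.4)) / 4 = -10.6/4 = -2.65
  s[Y,Y] = ((0.6)·(0.6) + (-0.4)·(-0.4) + (-0.4)·(-0.4) + (-0.4)·(-0.4) + (0.6)·(0.6)) / 4 = 1.2/4 = 0.3
  s[Y,Z] = ((0.6)·(-3.6) + (-0.4)·(-0.6) + (-0.4)·(1.4) + (-0.4)·(1.4) + (0.6)·(1.4)) / 4 = -2.2/4 = -0.55
  s[Z,Z] = ((-3.6)·(-3.6) + (-0.6)·(-0.6) + (1.4)·(1.4) + (1.4)·(1.4) + (1.4)·(1.4)) / 4 = 19.2/4 = 4.8
  Sample standard deviations s_i = √(s[i,i]):
  s(X) = √(3.7) = 1.9235
  s(Y) = √(0.3) = 0.5477
  s(Z) = √(4.8) = 2.1909

Step 3 — r_{ij} = s_{ij} / (s_i · s_j):
  r[X,X] = 1 (diagonal).
  r[X,Y] = -0.35 / (1.9235 · 0.5477) = -0.35 / 1.0536 = -0.3322
  r[X,Z] = -2.65 / (1.9235 · 2.1909) = -2.65 / 4.2143 = -0.6288
  r[Y,Y] = 1 (diagonal).
  r[Y,Z] = -0.55 / (0.5477 · 2.1909) = -0.55 / 1.2 = -0.4583
  r[Z,Z] = 1 (diagonal).

R is symmetric with unit diagonal. Assembling:

R = [[1, -0.3322, -0.6288],
 [-0.3322, 1, -0.4583],
 [-0.6288, -0.4583, 1]]


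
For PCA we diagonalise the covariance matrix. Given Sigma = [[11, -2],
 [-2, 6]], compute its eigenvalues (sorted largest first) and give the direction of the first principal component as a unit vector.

Step 1 — characteristic polynomial of 2×2 Sigma:
  det(Sigma - λI) = λ² - trace · λ + det = 0.
  trace = 11 + 6 = 17, det = 11·6 - (-2)² = 62.
Step 2 — discriminant:
  Δ = trace² - 4·det = 289 - 248 = 41.
Step 3 — eigenvalues:
  λ = (trace ± √Δ)/2 = (17 ± 6.4031)/2,
  λ_1 = 11.7016,  λ_2 = 5.2984.

Step 4 — unit eigenvector for λ_1: solve (Sigma - λ_1 I)v = 0. First row:
  (11 - 11.7016)·v_x + (-2)·v_y = 0, i.e. (-0.7016)·v_x + (-2)·v_y = 0,
  so v ∝ (b, λ_1 - a) = (-2, 0.7016); multiply by -1 so the first entry is positive: u = (2, -0.7016).
  ||u|| = √((2)² + (-0.7016)²) = √(4.4922) ≈ 2.1195,
  v_1 = u/||u|| ≈ (0.9436, -0.331) (||v_1|| = 1).

λ_1 = 11.7016,  λ_2 = 5.2984;  v_1 ≈ (0.9436, -0.331)


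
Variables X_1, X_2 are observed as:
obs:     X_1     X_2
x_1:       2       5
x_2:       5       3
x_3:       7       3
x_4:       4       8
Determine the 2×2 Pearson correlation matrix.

Step 1 — column means:
  mean(X_1) = (2 + 5 + 7 + 4) / 4 = 18/4 = 4.5
  mean(X_2) = (5 + 3 + 3 + 8) / 4 = 19/4 = 4.75

Step 2 — sample variances and covariances s[i,j] = (1/(n-1)) · Σ_k (x_{k,i} - mean_i) · (x_{k,j} - mean_j), with n-1 = 3:
  s[X_1,X_1] = ((-2.5)·(-2.5) + (0.5)·(0.5) + (2.5)·(2.5) + (-0.5)·(-0.5)) / 3 = 13/3 = 4.3333
  s[X_1,X_2] = ((-2.5)·(0.25) + (0.5)·(-1.75) + (2.5)·(-1.75) + (-0.5)·(3.25)) / 3 = -7.5/3 = -2.5
  s[X_2,X_2] = ((0.25)·(0.25) + (-1.75)·(-1.75) + (-1.75)·(-1.75) + (3.25)·(3.25)) / 3 = 16.75/3 = 5.5833
  Sample standard deviations s_i = √(s[i,i]):
  s(X_1) = √(4.3333) = 2.0817
  s(X_2) = √(5.5833) = 2.3629

Step 3 — r_{ij} = s_{ij} / (s_i · s_j):
  r[X_1,X_1] = 1 (diagonal).
  r[X_1,X_2] = -2.5 / (2.0817 · 2.3629) = -2.5 / 4.9188 = -0.5083
  r[X_2,X_2] = 1 (diagonal).

R is symmetric with unit diagonal. Assembling:

R = [[1, -0.5083],
 [-0.5083, 1]]


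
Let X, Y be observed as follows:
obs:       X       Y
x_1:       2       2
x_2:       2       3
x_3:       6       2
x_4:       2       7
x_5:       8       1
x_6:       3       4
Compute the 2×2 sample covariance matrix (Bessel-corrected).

Step 1 — column means:
  mean(X) = (2 + 2 + 6 + 2 + 8 + 3) / 6 = 23/6 = 3.8333
  mean(Y) = (2 + 3 + 2 + 7 + 1 + 4) / 6 = 19/6 = 3.1667

Step 2 — sample covariance S[i,j] = (1/(n-1)) · Σ_k (x_{k,i} - mean_i) · (x_{k,j} - mean_j), with n-1 = 5.
  S[X,X] = ((-1.8333)·(-1.8333) + (-1.8333)·(-1.8333) + (2.1667)·(2.1667) + (-1.8333)·(-1.8333) + (4.1667)·(4.1667) + (-0.8333)·(-0.8333)) / 5 = 32.8333/5 = 6.5667
  S[X,Y] = ((-1.8333)·(-1.1667) + (-1.8333)·(-0.1667) + (2.1667)·(-1.1667) + (-1.8333)·(3.8333) + (4.1667)·(-2.1667) + (-0.8333)·(0.8333)) / 5 = -16.8333/5 = -3.3667
  S[Y,Y] = ((-1.1667)·(-1.1667) + (-0.1667)·(-0.1667) + (-1.1667)·(-1.1667) + (3.8333)·(3.8333) + (-2.1667)·(-2.1667) + (0.8333)·(0.8333)) / 5 = 22.8333/5 = 4.5667

S is symmetric (S[j,i] = S[i,j]). Assembling:

S = [[6.5667, -3.3667],
 [-3.3667, 4.5667]]


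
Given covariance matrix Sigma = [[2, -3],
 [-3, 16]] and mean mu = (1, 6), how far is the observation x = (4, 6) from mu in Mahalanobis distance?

Step 1 — centre the observation: (x - mu) = (3, 0).

Step 2 — invert Sigma. det(Sigma) = 2·16 - (-3)² = 23.
  Sigma^{-1} = (1/det) · [[d, -b], [-b, a]] = [[0.6957, 0.1304],
 [0.1304, 0.087]].

Step 3 — form the quadratic (x - mu)^T · Sigma^{-1} · (x - mu):
  Sigma^{-1} · (x - mu) = (2.087, 0.3913).
  (x - mu)^T · [Sigma^{-1} · (x - mu)] = (3)·(2.087) + (0)·(0.3913) = 6.2609.

Step 4 — take square root: d = √(6.2609) ≈ 2.5022.

d(x, mu) = √(6.2609) ≈ 2.5022


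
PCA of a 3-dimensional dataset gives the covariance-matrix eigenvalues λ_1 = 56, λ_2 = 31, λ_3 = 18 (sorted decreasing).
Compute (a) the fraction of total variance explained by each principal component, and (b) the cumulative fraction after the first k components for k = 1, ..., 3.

Step 1 — total variance = trace(Sigma) = Σ λ_i = 56 + 31 + 18 = 105.

Step 2 — fraction explained by component i = λ_i / Σ λ:
  PC1: 56/105 = 0.5333
  PC2: 31/105 = 0.2952
  PC3: 18/105 = 0.1714

Step 3 — cumulative fraction after k components = (λ_1 + ... + λ_k) / Σ λ:
  k = 1: 56/105 = 0.5333
  k = 2: (56 + 31)/105 = 87/105 = 0.8286
  k = 3: (56 + 31 + 18)/105 = 105/105 = 1

Summary (fraction, with percent):

explained: PC1 0.5333 (53.33%), PC2 0.2952 (29.52%), PC3 0.1714 (17.14%);  cumulative: 0.5333, 0.8286, 1


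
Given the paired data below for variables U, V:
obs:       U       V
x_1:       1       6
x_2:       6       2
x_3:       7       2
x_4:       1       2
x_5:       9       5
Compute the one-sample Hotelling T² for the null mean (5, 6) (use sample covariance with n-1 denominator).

Step 1 — sample mean vector:
  mean(U) = (1 + 6 + 7 + 1 + 9) / 5 = 24/5 = 4.8
  mean(V) = (6 + 2 + 2 + 2 + 5) / 5 = 17/5 = 3.4
  x̄ = (4.8, 3.4),  deviation x̄ - mu_0 = (4.8, 3.4) - (5, 6) = (-0.2, -2.6).

Step 2 — sample covariance matrix, S[i,j] = (1/(n-1)) · Σ_k (x_{k,i} - mean_i) · (x_{k,j} - mean_j), divisor n-1 = 4:
  S[U,U] = ((-3.8)·(-3.8) + (1.2)·(1.2) + (2.2)·(2.2) + (-3.8)·(-3.8) + (4.2)·(4.2)) / 4 = 52.8/4 = 13.2
  S[U,V] = ((-3.8)·(2.6) + (1.2)·(-1.4) + (2.2)·(-1.4) + (-3.8)·(-1.4) + (4.2)·(1.6)) / 4 = -2.6/4 = -0.65
  S[V,V] = ((2.6)·(2.6) + (-1.4)·(-1.4) + (-1.4)·(-1.4) + (-1.4)·(-1.4) + (1.6)·(1.6)) / 4 = 15.2/4 = 3.8
  S = [[13.2, -0.65],
 [-0.65, 3.8]].

Step 3 — invert S. det(S) = 13.2·3.8 - (-0.65)² = 49.7375.
  S^{-1} = (1/det) · [[d, -b], [-b, a]] = [[0.0764, 0.0131],
 [0.0131, 0.2654]].

Step 4 — quadratic form (x̄ - mu_0)^T · S^{-1} · (x̄ - mu_0):
  S^{-1} · (x̄ - mu_0) = (-0.0493, -0.6926),
  (x̄ - mu_0)^T · [...] = (-0.2)·(-0.0493) + (-2.6)·(-0.6926) = 1.8107.

Step 5 — scale by n: T² = 5 · 1.8107 = 9.0535.

T² ≈ 9.0535


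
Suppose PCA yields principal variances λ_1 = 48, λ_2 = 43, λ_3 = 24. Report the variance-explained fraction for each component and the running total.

Step 1 — total variance = trace(Sigma) = Σ λ_i = 48 + 43 + 24 = 115.

Step 2 — fraction explained by component i = λ_i / Σ λ:
  PC1: 48/115 = 0.4174
  PC2: 43/115 = 0.3739
  PC3: 24/115 = 0.2087

Step 3 — cumulative fraction after k components = (λ_1 + ... + λ_k) / Σ λ:
  k = 1: 48/115 = 0.4174
  k = 2: (48 + 43)/115 = 91/115 = 0.7913
  k = 3: (48 + 43 + 24)/115 = 115/115 = 1

Summary (fraction, with percent):

explained: PC1 0.4174 (41.74%), PC2 0.3739 (37.39%), PC3 0.2087 (20.87%);  cumulative: 0.4174, 0.7913, 1


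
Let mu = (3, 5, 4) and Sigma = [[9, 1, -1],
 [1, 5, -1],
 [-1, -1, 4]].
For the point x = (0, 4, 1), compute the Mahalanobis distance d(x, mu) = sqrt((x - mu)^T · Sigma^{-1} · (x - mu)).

Step 1 — centre the observation: (x - mu) = (-3, -1, -3).

Step 2 — invert Sigma (cofactor / det for 3×3, or solve directly):
  Sigma^{-1} = [[0.1159, -0.0183, 0.0244],
 [-0.0183, 0.2134, 0.0488],
 [0.0244, 0.0488, 0.2683]].

Step 3 — form the quadratic (x - mu)^T · Sigma^{-1} · (x - mu):
  Sigma^{-1} · (x - mu) = (-0.4024, -0.3049, -0.9268).
  (x - mu)^T · [Sigma^{-1} · (x - mu)] = (-3)·(-0.4024) + (-1)·(-0.3049) + (-3)·(-0.9268) = 4.2927.

Step 4 — take square root: d = √(4.2927) ≈ 2.0719.

d(x, mu) = √(4.2927) ≈ 2.0719


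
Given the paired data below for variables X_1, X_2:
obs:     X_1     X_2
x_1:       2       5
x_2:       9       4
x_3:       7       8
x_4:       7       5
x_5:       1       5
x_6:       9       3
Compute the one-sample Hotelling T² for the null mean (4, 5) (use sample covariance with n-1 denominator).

Step 1 — sample mean vector:
  mean(X_1) = (2 + 9 + 7 + 7 + 1 + 9) / 6 = 35/6 = 5.8333
  mean(X_2) = (5 + 4 + 8 + 5 + 5 + 3) / 6 = 30/6 = 5
  x̄ = (5.8333, 5),  deviation x̄ - mu_0 = (5.8333, 5) - (4, 5) = (1.8333, 0).

Step 2 — sample covariance matrix, S[i,j] = (1/(n-1)) · Σ_k (x_{k,i} - mean_i) · (x_{k,j} - mean_j), divisor n-1 = 5:
  S[X_1,X_1] = ((-3.8333)·(-3.8333) + (3.1667)·(3.1667) + (1.1667)·(1.1667) + (1.1667)·(1.1667) + (-4.8333)·(-4.8333) + (3.1667)·(3.1667)) / 5 = 60.8333/5 = 12.1667
  S[X_1,X_2] = ((-3.8333)·(0) + (3.1667)·(-1) + (1.1667)·(3) + (1.1667)·(0) + (-4.8333)·(0) + (3.1667)·(-2)) / 5 = -6/5 = -1.2
  S[X_2,X_2] = ((0)·(0) + (-1)·(-1) + (3)·(3) + (0)·(0) + (0)·(0) + (-2)·(-2)) / 5 = 14/5 = 2.8
  S = [[12.1667, -1.2],
 [-1.2, 2.8]].

Step 3 — invert S. det(S) = 12.1667·2.8 - (-1.2)² = 32.6267.
  S^{-1} = (1/det) · [[d, -b], [-b, a]] = [[0.0858, 0.0368],
 [0.0368, 0.3729]].

Step 4 — quadratic form (x̄ - mu_0)^T · S^{-1} · (x̄ - mu_0):
  S^{-1} · (x̄ - mu_0) = (0.1573, 0.0674),
  (x̄ - mu_0)^T · [...] = (1.8333)·(0.1573) + (0)·(0.0674) = 0.2884.

Step 5 — scale by n: T² = 6 · 0.2884 = 1.7307.

T² ≈ 1.7307


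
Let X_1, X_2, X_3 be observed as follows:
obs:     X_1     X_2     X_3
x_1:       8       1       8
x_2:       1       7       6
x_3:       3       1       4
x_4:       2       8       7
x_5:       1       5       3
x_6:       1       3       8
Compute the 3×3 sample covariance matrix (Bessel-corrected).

Step 1 — column means:
  mean(X_1) = (8 + 1 + 3 + 2 + 1 + 1) / 6 = 16/6 = 2.6667
  mean(X_2) = (1 + 7 + 1 + 8 + 5 + 3) / 6 = 25/6 = 4.1667
  mean(X_3) = (8 + 6 + 4 + 7 + 3 + 8) / 6 = 36/6 = 6

Step 2 — sample covariance S[i,j] = (1/(n-1)) · Σ_k (x_{k,i} - mean_i) · (x_{k,j} - mean_j), with n-1 = 5.
  S[X_1,X_1] = ((5.3333)·(5.3333) + (-1.6667)·(-1.6667) + (0.3333)·(0.3333) + (-0.6667)·(-0.6667) + (-1.6667)·(-1.6667) + (-1.6667)·(-1.6667)) / 5 = 37.3333/5 = 7.4667
  S[X_1,X_2] = ((5.3333)·(-3.1667) + (-1.6667)·(2.8333) + (0.3333)·(-3.1667) + (-0.6667)·(3.8333) + (-1.6667)·(0.8333) + (-1.6667)·(-1.1667)) / 5 = -24.6667/5 = -4.9333
  S[X_1,X_3] = ((5.3333)·(2) + (-1.6667)·(0) + (0.3333)·(-2) + (-0.6667)·(1) + (-1.6667)·(-3) + (-1.6667)·(2)) / 5 = 11/5 = 2.2
  S[X_2,X_2] = ((-3.1667)·(-3.1667) + (2.8333)·(2.8333) + (-3.1667)·(-3.1667) + (3.8333)·(3.8333) + (0.8333)·(0.8333) + (-1.1667)·(-1.1667)) / 5 = 44.8333/5 = 8.9667
  S[X_2,X_3] = ((-3.1667)·(2) + (2.8333)·(0) + (-3.1667)·(-2) + (3.8333)·(1) + (0.8333)·(-3) + (-1.1667)·(2)) / 5 = -1/5 = -0.2
  S[X_3,X_3] = ((2)·(2) + (0)·(0) + (-2)·(-2) + (1)·(1) + (-3)·(-3) + (2)·(2)) / 5 = 22/5 = 4.4

S is symmetric (S[j,i] = S[i,j]). Assembling:

S = [[7.4667, -4.9333, 2.2],
 [-4.9333, 8.9667, -0.2],
 [2.2, -0.2, 4.4]]


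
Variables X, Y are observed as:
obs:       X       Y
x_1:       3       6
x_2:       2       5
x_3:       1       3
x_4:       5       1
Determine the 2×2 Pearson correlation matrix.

Step 1 — column means:
  mean(X) = (3 + 2 + 1 + 5) / 4 = 11/4 = 2.75
  mean(Y) = (6 + 5 + 3 + 1) / 4 = 15/4 = 3.75

Step 2 — sample variances and covariances s[i,j] = (1/(n-1)) · Σ_k (x_{k,i} - mean_i) · (x_{k,j} - mean_j), with n-1 = 3:
  s[X,X] = ((0.25)·(0.25) + (-0.75)·(-0.75) + (-1.75)·(-1.75) + (2.25)·(2.25)) / 3 = 8.75/3 = 2.9167
  s[X,Y] = ((0.25)·(2.25) + (-0.75)·(1.25) + (-1.75)·(-0.75) + (2.25)·(-2.75)) / 3 = -5.25/3 = -1.75
  s[Y,Y] = ((2.25)·(2.25) + (1.25)·(1.25) + (-0.75)·(-0.75) + (-2.75)·(-2.75)) / 3 = 14.75/3 = 4.9167
  Sample standard deviations s_i = √(s[i,i]):
  s(X) = √(2.9167) = 1.7078
  s(Y) = √(4.9167) = 2.2174

Step 3 — r_{ij} = s_{ij} / (s_i · s_j):
  r[X,X] = 1 (diagonal).
  r[X,Y] = -1.75 / (1.7078 · 2.2174) = -1.75 / 3.7869 = -0.4621
  r[Y,Y] = 1 (diagonal).

R is symmetric with unit diagonal. Assembling:

R = [[1, -0.4621],
 [-0.4621, 1]]


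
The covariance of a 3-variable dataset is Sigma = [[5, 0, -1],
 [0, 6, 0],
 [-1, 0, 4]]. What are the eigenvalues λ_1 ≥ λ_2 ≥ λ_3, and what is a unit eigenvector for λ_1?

Step 1 — characteristic polynomial p(λ) = det(λI - Sigma) = λ³ - tr·λ² + c_1·λ - det, where tr = trace, c_1 = sum of the principal 2×2 minors, det = det(Sigma):
  tr = 5 + 6 + 4 = 15,
  c_1 = (5·6 - (0)²) + (5·4 - (-1)²) + (6·4 - (0)²) = 30 + 19 + 24 = 73,
  det = 5·(6·4 - (0)²) - (0)·((0)·4 - (0)·(-1)) + (-1)·((0)·(0) - 6·(-1)) = 5·(24) - (0)·(0) + (-1)·(6) = 114.
  So p(λ) = λ³ - 15λ² + 73λ - 114.
Step 2 — look for an integer root (rational root theorem: any rational root is an integer divisor of 114). Testing λ = 6:
  p(6) = 216 - 540 + 438 - 114 = 0  ✓
  Dividing out (λ - 6): p(λ) = (λ - 6)(λ² - 9λ + 19).
Step 3 — remaining eigenvalues from the quadratic λ² - 9λ + 19 = 0:
  Δ = 9² - 4·19 = 81 - 76 = 5,  λ = (9 ± √5)/2 = (9 ± 2.2361)/2 ≈ 5.618 or 3.382.
  Sorted: λ_1 = 6,  λ_2 = 5.618,  λ_3 = 3.382  (check: sum = 15 = tr ✓).

Step 4 — unit eigenvector for λ_1 = 6: v spans the null space of (Sigma - λ_1 I), whose rows are
  r_1 = (-1, 0, -1),  r_2 = (0, 0, 0),  r_3 = (-1, 0, -2).
  v is orthogonal to every row, so take v ∝ r_1 × r_3 = ((0)·(-2) - (-1)·(0), (-1)·(-1) - (-1)·(-2), (-1)·(0) - (0)·(-1)) = (0, -1, 0).
  Rescale (multiply by -1 so the first nonzero entry is positive): u = (0, 1, 0).
  ||u|| = √((0)² + (1)² + (0)²) = √(1) = 1,  v_1 = u/||u|| ≈ (0, 1, 0) (||v_1|| = 1).

λ_1 = 6,  λ_2 = 5.618,  λ_3 = 3.382;  v_1 ≈ (0, 1, 0)


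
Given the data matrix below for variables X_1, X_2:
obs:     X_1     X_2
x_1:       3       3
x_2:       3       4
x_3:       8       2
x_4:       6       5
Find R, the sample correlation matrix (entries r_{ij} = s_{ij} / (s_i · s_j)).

Step 1 — column means:
  mean(X_1) = (3 + 3 + 8 + 6) / 4 = 20/4 = 5
  mean(X_2) = (3 + 4 + 2 + 5) / 4 = 14/4 = 3.5

Step 2 — sample variances and covariances s[i,j] = (1/(n-1)) · Σ_k (x_{k,i} - mean_i) · (x_{k,j} - mean_j), with n-1 = 3:
  s[X_1,X_1] = ((-2)·(-2) + (-2)·(-2) + (3)·(3) + (1)·(1)) / 3 = 18/3 = 6
  s[X_1,X_2] = ((-2)·(-0.5) + (-2)·(0.5) + (3)·(-1.5) + (1)·(1.5)) / 3 = -3/3 = -1
  s[X_2,X_2] = ((-0.5)·(-0.5) + (0.5)·(0.5) + (-1.5)·(-1.5) + (1.5)·(1.5)) / 3 = 5/3 = 1.6667
  Sample standard deviations s_i = √(s[i,i]):
  s(X_1) = √(6) = 2.4495
  s(X_2) = √(1.6667) = 1.291

Step 3 — r_{ij} = s_{ij} / (s_i · s_j):
  r[X_1,X_1] = 1 (diagonal).
  r[X_1,X_2] = -1 / (2.4495 · 1.291) = -1 / 3.1623 = -0.3162
  r[X_2,X_2] = 1 (diagonal).

R is symmetric with unit diagonal. Assembling:

R = [[1, -0.3162],
 [-0.3162, 1]]


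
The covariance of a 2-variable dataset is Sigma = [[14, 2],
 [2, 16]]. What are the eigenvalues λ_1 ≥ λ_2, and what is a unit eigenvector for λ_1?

Step 1 — characteristic polynomial of 2×2 Sigma:
  det(Sigma - λI) = λ² - trace · λ + det = 0.
  trace = 14 + 16 = 30, det = 14·16 - (2)² = 220.
Step 2 — discriminant:
  Δ = trace² - 4·det = 900 - 880 = 20.
Step 3 — eigenvalues:
  λ = (trace ± √Δ)/2 = (30 ± 4.4721)/2,
  λ_1 = 17.2361,  λ_2 = 12.7639.

Step 4 — unit eigenvector for λ_1: solve (Sigma - λ_1 I)v = 0. First row:
  (14 - 17.2361)·v_x + (2)·v_y = 0, i.e. (-3.2361)·v_x + (2)·v_y = 0,
  so v ∝ (b, λ_1 - a) = (2, 3.2361) = u.
  ||u|| = √((2)² + (3.2361)²) = √(14.4721) ≈ 3.8042,
  v_1 = u/||u|| ≈ (0.5257, 0.8507) (||v_1|| = 1).

λ_1 = 17.2361,  λ_2 = 12.7639;  v_1 ≈ (0.5257, 0.8507)


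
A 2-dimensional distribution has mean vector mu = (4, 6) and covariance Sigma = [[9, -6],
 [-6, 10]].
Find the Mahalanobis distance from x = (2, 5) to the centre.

Step 1 — centre the observation: (x - mu) = (-2, -1).

Step 2 — invert Sigma. det(Sigma) = 9·10 - (-6)² = 54.
  Sigma^{-1} = (1/det) · [[d, -b], [-b, a]] = [[0.1852, 0.1111],
 [0.1111, 0.1667]].

Step 3 — form the quadratic (x - mu)^T · Sigma^{-1} · (x - mu):
  Sigma^{-1} · (x - mu) = (-0.4815, -0.3889).
  (x - mu)^T · [Sigma^{-1} · (x - mu)] = (-2)·(-0.4815) + (-1)·(-0.3889) = 1.3519.

Step 4 — take square root: d = √(1.3519) ≈ 1.1627.

d(x, mu) = √(1.3519) ≈ 1.1627


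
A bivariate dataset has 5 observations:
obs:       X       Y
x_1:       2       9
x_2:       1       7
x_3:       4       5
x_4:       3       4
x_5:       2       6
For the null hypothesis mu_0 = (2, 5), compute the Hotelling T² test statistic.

Step 1 — sample mean vector:
  mean(X) = (2 + 1 + 4 + 3 + 2) / 5 = 12/5 = 2.4
  mean(Y) = (9 + 7 + 5 + 4 + 6) / 5 = 31/5 = 6.2
  x̄ = (2.4, 6.2),  deviation x̄ - mu_0 = (2.4, 6.2) - (2, 5) = (0.4, 1.2).

Step 2 — sample covariance matrix, S[i,j] = (1/(n-1)) · Σ_k (x_{k,i} - mean_i) · (x_{k,j} - mean_j), divisor n-1 = 4:
  S[X,X] = ((-0.4)·(-0.4) + (-1.4)·(-1.4) + (1.6)·(1.6) + (0.6)·(0.6) + (-0.4)·(-0.4)) / 4 = 5.2/4 = 1.3
  S[X,Y] = ((-0.4)·(2.8) + (-1.4)·(0.8) + (1.6)·(-1.2) + (0.6)·(-2.2) + (-0.4)·(-0.2)) / 4 = -5.4/4 = -1.35
  S[Y,Y] = ((2.8)·(2.8) + (0.8)·(0.8) + (-1.2)·(-1.2) + (-2.2)·(-2.2) + (-0.2)·(-0.2)) / 4 = 14.8/4 = 3.7
  S = [[1.3, -1.35],
 [-1.35, 3.7]].

Step 3 — invert S. det(S) = 1.3·3.7 - (-1.35)² = 2.9875.
  S^{-1} = (1/det) · [[d, -b], [-b, a]] = [[1.2385, 0.4519],
 [0.4519, 0.4351]].

Step 4 — quadratic form (x̄ - mu_0)^T · S^{-1} · (x̄ - mu_0):
  S^{-1} · (x̄ - mu_0) = (1.0377, 0.7029),
  (x̄ - mu_0)^T · [...] = (0.4)·(1.0377) + (1.2)·(0.7029) = 1.2586.

Step 5 — scale by n: T² = 5 · 1.2586 = 6.2929.

T² ≈ 6.2929


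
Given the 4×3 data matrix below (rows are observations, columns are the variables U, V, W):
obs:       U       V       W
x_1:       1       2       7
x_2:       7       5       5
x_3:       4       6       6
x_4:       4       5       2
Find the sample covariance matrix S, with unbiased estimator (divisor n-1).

Step 1 — column means:
  mean(U) = (1 + 7 + 4 + 4) / 4 = 16/4 = 4
  mean(V) = (2 + 5 + 6 + 5) / 4 = 18/4 = 4.5
  mean(W) = (7 + 5 + 6 + 2) / 4 = 20/4 = 5

Step 2 — sample covariance S[i,j] = (1/(n-1)) · Σ_k (x_{k,i} - mean_i) · (x_{k,j} - mean_j), with n-1 = 3.
  S[U,U] = ((-3)·(-3) + (3)·(3) + (0)·(0) + (0)·(0)) / 3 = 18/3 = 6
  S[U,V] = ((-3)·(-2.5) + (3)·(0.5) + (0)·(1.5) + (0)·(0.5)) / 3 = 9/3 = 3
  S[U,W] = ((-3)·(2) + (3)·(0) + (0)·(1) + (0)·(-3)) / 3 = -6/3 = -2
  S[V,V] = ((-2.5)·(-2.5) + (0.5)·(0.5) + (1.5)·(1.5) + (0.5)·(0.5)) / 3 = 9/3 = 3
  S[V,W] = ((-2.5)·(2) + (0.5)·(0) + (1.5)·(1) + (0.5)·(-3)) / 3 = -5/3 = -1.6667
  S[W,W] = ((2)·(2) + (0)·(0) + (1)·(1) + (-3)·(-3)) / 3 = 14/3 = 4.6667

S is symmetric (S[j,i] = S[i,j]). Assembling:

S = [[6, 3, -2],
 [3, 3, -1.6667],
 [-2, -1.6667, 4.6667]]
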